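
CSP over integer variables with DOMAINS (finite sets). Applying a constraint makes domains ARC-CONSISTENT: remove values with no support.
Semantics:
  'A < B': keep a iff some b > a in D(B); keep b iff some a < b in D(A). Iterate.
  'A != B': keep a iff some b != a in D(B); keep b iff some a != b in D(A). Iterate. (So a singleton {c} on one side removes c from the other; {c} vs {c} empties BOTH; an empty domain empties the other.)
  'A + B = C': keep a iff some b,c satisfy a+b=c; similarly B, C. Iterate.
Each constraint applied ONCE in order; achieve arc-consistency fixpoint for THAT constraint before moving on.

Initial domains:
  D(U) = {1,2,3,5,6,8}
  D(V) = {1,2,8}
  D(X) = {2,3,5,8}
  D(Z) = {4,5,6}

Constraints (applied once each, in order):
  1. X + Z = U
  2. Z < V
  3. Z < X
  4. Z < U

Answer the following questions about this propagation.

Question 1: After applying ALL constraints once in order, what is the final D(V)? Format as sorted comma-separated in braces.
Constraint 1 (X + Z = U) on D(X)={2,3,5,8} D(Z)={4,5,6} D(U)={1,2,3,5,6,8}: X {2,3,5,8}->{2,3}; U {1,2,3,5,6,8}->{6,8}
Constraint 2 (Z < V) on D(Z)={4,5,6} D(V)={1,2,8}: V {1,2,8}->{8}
Constraint 3 (Z < X) on D(Z)={4,5,6} D(X)={2,3}: Z {4,5,6}->{}; X {2,3}->{}
Constraint 4 (Z < U) on D(Z)={} D(U)={6,8}: U {6,8}->{}
So after all 4 constraints: D(V) = {8}

Answer: {8}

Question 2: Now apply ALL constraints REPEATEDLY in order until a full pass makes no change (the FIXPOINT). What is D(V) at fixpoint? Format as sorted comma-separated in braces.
pass 0 (initial): D(V)={1,2,8}
pass 1: U {1,2,3,5,6,8}->{}; V {1,2,8}->{8}; X {2,3,5,8}->{}; Z {4,5,6}->{}
pass 2: V {8}->{}
pass 3: no change
Fixpoint after 3 passes: D(V) = {}

Answer: {}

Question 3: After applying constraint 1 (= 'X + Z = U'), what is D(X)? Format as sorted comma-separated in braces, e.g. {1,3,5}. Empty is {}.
Answer: {2,3}

Derivation:
Constraint 1 (X + Z = U) on D(X)={2,3,5,8} D(Z)={4,5,6} D(U)={1,2,3,5,6,8}: X {2,3,5,8}->{2,3}; U {1,2,3,5,6,8}->{6,8}
So after constraint 1: D(X) = {2,3}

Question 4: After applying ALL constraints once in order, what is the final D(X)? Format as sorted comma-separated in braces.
Constraint 1 (X + Z = U) on D(X)={2,3,5,8} D(Z)={4,5,6} D(U)={1,2,3,5,6,8}: X {2,3,5,8}->{2,3}; U {1,2,3,5,6,8}->{6,8}
Constraint 2 (Z < V) on D(Z)={4,5,6} D(V)={1,2,8}: V {1,2,8}->{8}
Constraint 3 (Z < X) on D(Z)={4,5,6} D(X)={2,3}: Z {4,5,6}->{}; X {2,3}->{}
Constraint 4 (Z < U) on D(Z)={} D(U)={6,8}: U {6,8}->{}
So after all 4 constraints: D(X) = {}

Answer: {}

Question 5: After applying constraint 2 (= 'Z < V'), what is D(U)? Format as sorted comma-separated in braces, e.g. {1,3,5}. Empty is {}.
Constraint 1 (X + Z = U) on D(X)={2,3,5,8} D(Z)={4,5,6} D(U)={1,2,3,5,6,8}: X {2,3,5,8}->{2,3}; U {1,2,3,5,6,8}->{6,8}
Constraint 2 (Z < V) on D(Z)={4,5,6} D(V)={1,2,8}: V {1,2,8}->{8}
So after constraint 2: D(U) = {6,8}

Answer: {6,8}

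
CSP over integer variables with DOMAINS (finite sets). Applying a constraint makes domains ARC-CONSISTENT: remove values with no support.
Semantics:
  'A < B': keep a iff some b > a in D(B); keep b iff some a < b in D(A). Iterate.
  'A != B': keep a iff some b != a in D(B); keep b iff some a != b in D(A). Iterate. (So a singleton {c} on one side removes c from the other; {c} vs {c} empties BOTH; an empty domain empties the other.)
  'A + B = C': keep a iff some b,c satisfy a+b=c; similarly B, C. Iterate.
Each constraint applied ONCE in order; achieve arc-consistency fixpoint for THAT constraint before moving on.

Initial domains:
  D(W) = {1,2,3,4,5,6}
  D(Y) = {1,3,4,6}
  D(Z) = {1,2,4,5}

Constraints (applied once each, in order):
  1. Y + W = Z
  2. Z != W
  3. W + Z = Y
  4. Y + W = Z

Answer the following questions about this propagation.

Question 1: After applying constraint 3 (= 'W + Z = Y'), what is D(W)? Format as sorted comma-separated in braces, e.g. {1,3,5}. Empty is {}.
Constraint 1 (Y + W = Z) on D(Y)={1,3,4,6} D(W)={1,2,3,4,5,6} D(Z)={1,2,4,5}: Y {1,3,4,6}->{1,3,4}; W {1,2,3,4,5,6}->{1,2,3,4}; Z {1,2,4,5}->{2,4,5}
Constraint 2 (Z != W) on D(Z)={2,4,5} D(W)={1,2,3,4}: no change
Constraint 3 (W + Z = Y) on D(W)={1,2,3,4} D(Z)={2,4,5} D(Y)={1,3,4}: W {1,2,3,4}->{1,2}; Z {2,4,5}->{2}; Y {1,3,4}->{3,4}
So after constraint 3: D(W) = {1,2}

Answer: {1,2}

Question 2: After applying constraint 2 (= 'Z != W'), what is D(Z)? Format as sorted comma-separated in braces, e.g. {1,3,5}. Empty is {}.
Constraint 1 (Y + W = Z) on D(Y)={1,3,4,6} D(W)={1,2,3,4,5,6} D(Z)={1,2,4,5}: Y {1,3,4,6}->{1,3,4}; W {1,2,3,4,5,6}->{1,2,3,4}; Z {1,2,4,5}->{2,4,5}
Constraint 2 (Z != W) on D(Z)={2,4,5} D(W)={1,2,3,4}: no change
So after constraint 2: D(Z) = {2,4,5}

Answer: {2,4,5}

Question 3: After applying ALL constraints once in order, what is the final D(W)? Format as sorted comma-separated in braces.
Answer: {}

Derivation:
Constraint 1 (Y + W = Z) on D(Y)={1,3,4,6} D(W)={1,2,3,4,5,6} D(Z)={1,2,4,5}: Y {1,3,4,6}->{1,3,4}; W {1,2,3,4,5,6}->{1,2,3,4}; Z {1,2,4,5}->{2,4,5}
Constraint 2 (Z != W) on D(Z)={2,4,5} D(W)={1,2,3,4}: no change
Constraint 3 (W + Z = Y) on D(W)={1,2,3,4} D(Z)={2,4,5} D(Y)={1,3,4}: W {1,2,3,4}->{1,2}; Z {2,4,5}->{2}; Y {1,3,4}->{3,4}
Constraint 4 (Y + W = Z) on D(Y)={3,4} D(W)={1,2} D(Z)={2}: Y {3,4}->{}; W {1,2}->{}; Z {2}->{}
So after all 4 constraints: D(W) = {}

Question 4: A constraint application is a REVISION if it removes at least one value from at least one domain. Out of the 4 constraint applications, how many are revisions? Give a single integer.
Constraint 1 (Y + W = Z) on D(Y)={1,3,4,6} D(W)={1,2,3,4,5,6} D(Z)={1,2,4,5}: Y {1,3,4,6}->{1,3,4}; W {1,2,3,4,5,6}->{1,2,3,4}; Z {1,2,4,5}->{2,4,5} => REVISION
Constraint 2 (Z != W) on D(Z)={2,4,5} D(W)={1,2,3,4}: no change => not a revision
Constraint 3 (W + Z = Y) on D(W)={1,2,3,4} D(Z)={2,4,5} D(Y)={1,3,4}: W {1,2,3,4}->{1,2}; Z {2,4,5}->{2}; Y {1,3,4}->{3,4} => REVISION
Constraint 4 (Y + W = Z) on D(Y)={3,4} D(W)={1,2} D(Z)={2}: Y {3,4}->{}; W {1,2}->{}; Z {2}->{} => REVISION
Total revisions = 3

Answer: 3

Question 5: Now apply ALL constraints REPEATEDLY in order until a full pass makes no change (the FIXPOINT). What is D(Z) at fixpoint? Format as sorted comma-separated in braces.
Answer: {}

Derivation:
pass 0 (initial): D(Z)={1,2,4,5}
pass 1: W {1,2,3,4,5,6}->{}; Y {1,3,4,6}->{}; Z {1,2,4,5}->{}
pass 2: no change
Fixpoint after 2 passes: D(Z) = {}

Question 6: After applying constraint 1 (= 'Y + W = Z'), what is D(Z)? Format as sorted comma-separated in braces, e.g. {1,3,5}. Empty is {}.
Answer: {2,4,5}

Derivation:
Constraint 1 (Y + W = Z) on D(Y)={1,3,4,6} D(W)={1,2,3,4,5,6} D(Z)={1,2,4,5}: Y {1,3,4,6}->{1,3,4}; W {1,2,3,4,5,6}->{1,2,3,4}; Z {1,2,4,5}->{2,4,5}
So after constraint 1: D(Z) = {2,4,5}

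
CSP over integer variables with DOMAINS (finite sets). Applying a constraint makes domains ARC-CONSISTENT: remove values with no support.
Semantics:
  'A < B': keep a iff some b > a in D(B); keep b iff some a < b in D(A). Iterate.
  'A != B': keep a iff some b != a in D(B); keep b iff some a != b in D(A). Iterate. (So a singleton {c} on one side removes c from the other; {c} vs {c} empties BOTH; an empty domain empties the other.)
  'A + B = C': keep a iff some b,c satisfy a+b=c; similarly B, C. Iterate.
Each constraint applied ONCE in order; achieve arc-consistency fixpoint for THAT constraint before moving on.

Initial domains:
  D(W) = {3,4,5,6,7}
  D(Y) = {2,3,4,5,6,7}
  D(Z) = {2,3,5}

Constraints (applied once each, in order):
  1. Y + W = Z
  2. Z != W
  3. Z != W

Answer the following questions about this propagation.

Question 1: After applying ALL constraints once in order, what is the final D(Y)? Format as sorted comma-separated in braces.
Answer: {2}

Derivation:
Constraint 1 (Y + W = Z) on D(Y)={2,3,4,5,6,7} D(W)={3,4,5,6,7} D(Z)={2,3,5}: Y {2,3,4,5,6,7}->{2}; W {3,4,5,6,7}->{3}; Z {2,3,5}->{5}
Constraint 2 (Z != W) on D(Z)={5} D(W)={3}: no change
Constraint 3 (Z != W) on D(Z)={5} D(W)={3}: no change
So after all 3 constraints: D(Y) = {2}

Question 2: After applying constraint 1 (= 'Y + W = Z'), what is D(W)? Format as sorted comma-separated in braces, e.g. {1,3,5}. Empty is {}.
Constraint 1 (Y + W = Z) on D(Y)={2,3,4,5,6,7} D(W)={3,4,5,6,7} D(Z)={2,3,5}: Y {2,3,4,5,6,7}->{2}; W {3,4,5,6,7}->{3}; Z {2,3,5}->{5}
So after constraint 1: D(W) = {3}

Answer: {3}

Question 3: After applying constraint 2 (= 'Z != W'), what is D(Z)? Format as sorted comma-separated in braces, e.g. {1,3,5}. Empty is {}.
Constraint 1 (Y + W = Z) on D(Y)={2,3,4,5,6,7} D(W)={3,4,5,6,7} D(Z)={2,3,5}: Y {2,3,4,5,6,7}->{2}; W {3,4,5,6,7}->{3}; Z {2,3,5}->{5}
Constraint 2 (Z != W) on D(Z)={5} D(W)={3}: no change
So after constraint 2: D(Z) = {5}

Answer: {5}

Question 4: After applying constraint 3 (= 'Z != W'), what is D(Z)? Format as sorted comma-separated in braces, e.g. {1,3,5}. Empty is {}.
Constraint 1 (Y + W = Z) on D(Y)={2,3,4,5,6,7} D(W)={3,4,5,6,7} D(Z)={2,3,5}: Y {2,3,4,5,6,7}->{2}; W {3,4,5,6,7}->{3}; Z {2,3,5}->{5}
Constraint 2 (Z != W) on D(Z)={5} D(W)={3}: no change
Constraint 3 (Z != W) on D(Z)={5} D(W)={3}: no change
So after constraint 3: D(Z) = {5}

Answer: {5}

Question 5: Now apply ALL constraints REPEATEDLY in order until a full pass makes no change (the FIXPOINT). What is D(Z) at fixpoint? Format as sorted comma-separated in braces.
pass 0 (initial): D(Z)={2,3,5}
pass 1: W {3,4,5,6,7}->{3}; Y {2,3,4,5,6,7}->{2}; Z {2,3,5}->{5}
pass 2: no change
Fixpoint after 2 passes: D(Z) = {5}

Answer: {5}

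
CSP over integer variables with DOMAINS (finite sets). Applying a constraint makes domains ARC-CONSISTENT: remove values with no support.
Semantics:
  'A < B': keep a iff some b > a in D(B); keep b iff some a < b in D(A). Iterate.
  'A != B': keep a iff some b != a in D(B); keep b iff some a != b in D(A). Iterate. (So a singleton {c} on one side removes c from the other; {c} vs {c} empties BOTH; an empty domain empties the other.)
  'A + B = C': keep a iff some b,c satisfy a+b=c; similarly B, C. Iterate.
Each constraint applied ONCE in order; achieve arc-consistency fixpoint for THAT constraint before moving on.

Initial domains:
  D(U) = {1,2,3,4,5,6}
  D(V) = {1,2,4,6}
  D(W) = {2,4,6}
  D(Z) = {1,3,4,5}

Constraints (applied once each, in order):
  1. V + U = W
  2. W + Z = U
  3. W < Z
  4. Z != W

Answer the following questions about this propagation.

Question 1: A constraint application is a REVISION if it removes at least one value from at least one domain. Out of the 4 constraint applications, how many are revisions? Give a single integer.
Answer: 3

Derivation:
Constraint 1 (V + U = W) on D(V)={1,2,4,6} D(U)={1,2,3,4,5,6} D(W)={2,4,6}: V {1,2,4,6}->{1,2,4}; U {1,2,3,4,5,6}->{1,2,3,4,5} => REVISION
Constraint 2 (W + Z = U) on D(W)={2,4,6} D(Z)={1,3,4,5} D(U)={1,2,3,4,5}: W {2,4,6}->{2,4}; Z {1,3,4,5}->{1,3}; U {1,2,3,4,5}->{3,5} => REVISION
Constraint 3 (W < Z) on D(W)={2,4} D(Z)={1,3}: W {2,4}->{2}; Z {1,3}->{3} => REVISION
Constraint 4 (Z != W) on D(Z)={3} D(W)={2}: no change => not a revision
Total revisions = 3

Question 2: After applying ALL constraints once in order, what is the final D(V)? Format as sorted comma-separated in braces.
Answer: {1,2,4}

Derivation:
Constraint 1 (V + U = W) on D(V)={1,2,4,6} D(U)={1,2,3,4,5,6} D(W)={2,4,6}: V {1,2,4,6}->{1,2,4}; U {1,2,3,4,5,6}->{1,2,3,4,5}
Constraint 2 (W + Z = U) on D(W)={2,4,6} D(Z)={1,3,4,5} D(U)={1,2,3,4,5}: W {2,4,6}->{2,4}; Z {1,3,4,5}->{1,3}; U {1,2,3,4,5}->{3,5}
Constraint 3 (W < Z) on D(W)={2,4} D(Z)={1,3}: W {2,4}->{2}; Z {1,3}->{3}
Constraint 4 (Z != W) on D(Z)={3} D(W)={2}: no change
So after all 4 constraints: D(V) = {1,2,4}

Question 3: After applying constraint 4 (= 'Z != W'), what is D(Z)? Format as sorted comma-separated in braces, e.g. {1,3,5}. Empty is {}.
Answer: {3}

Derivation:
Constraint 1 (V + U = W) on D(V)={1,2,4,6} D(U)={1,2,3,4,5,6} D(W)={2,4,6}: V {1,2,4,6}->{1,2,4}; U {1,2,3,4,5,6}->{1,2,3,4,5}
Constraint 2 (W + Z = U) on D(W)={2,4,6} D(Z)={1,3,4,5} D(U)={1,2,3,4,5}: W {2,4,6}->{2,4}; Z {1,3,4,5}->{1,3}; U {1,2,3,4,5}->{3,5}
Constraint 3 (W < Z) on D(W)={2,4} D(Z)={1,3}: W {2,4}->{2}; Z {1,3}->{3}
Constraint 4 (Z != W) on D(Z)={3} D(W)={2}: no change
So after constraint 4: D(Z) = {3}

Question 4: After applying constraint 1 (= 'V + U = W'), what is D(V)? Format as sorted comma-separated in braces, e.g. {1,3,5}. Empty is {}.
Constraint 1 (V + U = W) on D(V)={1,2,4,6} D(U)={1,2,3,4,5,6} D(W)={2,4,6}: V {1,2,4,6}->{1,2,4}; U {1,2,3,4,5,6}->{1,2,3,4,5}
So after constraint 1: D(V) = {1,2,4}

Answer: {1,2,4}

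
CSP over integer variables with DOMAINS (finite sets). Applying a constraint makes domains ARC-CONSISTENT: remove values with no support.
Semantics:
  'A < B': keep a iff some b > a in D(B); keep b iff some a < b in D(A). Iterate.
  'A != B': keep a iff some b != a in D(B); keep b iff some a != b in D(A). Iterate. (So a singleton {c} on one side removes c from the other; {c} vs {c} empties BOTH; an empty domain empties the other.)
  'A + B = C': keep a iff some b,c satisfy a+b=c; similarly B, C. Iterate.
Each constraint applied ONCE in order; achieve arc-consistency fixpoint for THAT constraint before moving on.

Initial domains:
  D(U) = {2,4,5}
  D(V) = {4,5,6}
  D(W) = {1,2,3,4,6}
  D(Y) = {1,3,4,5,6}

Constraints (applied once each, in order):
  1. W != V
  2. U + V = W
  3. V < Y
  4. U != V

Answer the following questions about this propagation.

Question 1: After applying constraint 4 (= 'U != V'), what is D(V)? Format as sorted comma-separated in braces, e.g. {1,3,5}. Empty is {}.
Answer: {4}

Derivation:
Constraint 1 (W != V) on D(W)={1,2,3,4,6} D(V)={4,5,6}: no change
Constraint 2 (U + V = W) on D(U)={2,4,5} D(V)={4,5,6} D(W)={1,2,3,4,6}: U {2,4,5}->{2}; V {4,5,6}->{4}; W {1,2,3,4,6}->{6}
Constraint 3 (V < Y) on D(V)={4} D(Y)={1,3,4,5,6}: Y {1,3,4,5,6}->{5,6}
Constraint 4 (U != V) on D(U)={2} D(V)={4}: no change
So after constraint 4: D(V) = {4}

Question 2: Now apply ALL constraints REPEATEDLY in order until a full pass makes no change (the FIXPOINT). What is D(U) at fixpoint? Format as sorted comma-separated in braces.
pass 0 (initial): D(U)={2,4,5}
pass 1: U {2,4,5}->{2}; V {4,5,6}->{4}; W {1,2,3,4,6}->{6}; Y {1,3,4,5,6}->{5,6}
pass 2: no change
Fixpoint after 2 passes: D(U) = {2}

Answer: {2}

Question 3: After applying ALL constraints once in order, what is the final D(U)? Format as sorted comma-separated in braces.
Answer: {2}

Derivation:
Constraint 1 (W != V) on D(W)={1,2,3,4,6} D(V)={4,5,6}: no change
Constraint 2 (U + V = W) on D(U)={2,4,5} D(V)={4,5,6} D(W)={1,2,3,4,6}: U {2,4,5}->{2}; V {4,5,6}->{4}; W {1,2,3,4,6}->{6}
Constraint 3 (V < Y) on D(V)={4} D(Y)={1,3,4,5,6}: Y {1,3,4,5,6}->{5,6}
Constraint 4 (U != V) on D(U)={2} D(V)={4}: no change
So after all 4 constraints: D(U) = {2}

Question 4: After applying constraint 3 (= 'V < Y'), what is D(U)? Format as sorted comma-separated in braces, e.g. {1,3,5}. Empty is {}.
Constraint 1 (W != V) on D(W)={1,2,3,4,6} D(V)={4,5,6}: no change
Constraint 2 (U + V = W) on D(U)={2,4,5} D(V)={4,5,6} D(W)={1,2,3,4,6}: U {2,4,5}->{2}; V {4,5,6}->{4}; W {1,2,3,4,6}->{6}
Constraint 3 (V < Y) on D(V)={4} D(Y)={1,3,4,5,6}: Y {1,3,4,5,6}->{5,6}
So after constraint 3: D(U) = {2}

Answer: {2}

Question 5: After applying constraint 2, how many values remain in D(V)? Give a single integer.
Constraint 1 (W != V) on D(W)={1,2,3,4,6} D(V)={4,5,6}: no change
Constraint 2 (U + V = W) on D(U)={2,4,5} D(V)={4,5,6} D(W)={1,2,3,4,6}: U {2,4,5}->{2}; V {4,5,6}->{4}; W {1,2,3,4,6}->{6}
So after constraint 2: D(V)={4}, size = 1

Answer: 1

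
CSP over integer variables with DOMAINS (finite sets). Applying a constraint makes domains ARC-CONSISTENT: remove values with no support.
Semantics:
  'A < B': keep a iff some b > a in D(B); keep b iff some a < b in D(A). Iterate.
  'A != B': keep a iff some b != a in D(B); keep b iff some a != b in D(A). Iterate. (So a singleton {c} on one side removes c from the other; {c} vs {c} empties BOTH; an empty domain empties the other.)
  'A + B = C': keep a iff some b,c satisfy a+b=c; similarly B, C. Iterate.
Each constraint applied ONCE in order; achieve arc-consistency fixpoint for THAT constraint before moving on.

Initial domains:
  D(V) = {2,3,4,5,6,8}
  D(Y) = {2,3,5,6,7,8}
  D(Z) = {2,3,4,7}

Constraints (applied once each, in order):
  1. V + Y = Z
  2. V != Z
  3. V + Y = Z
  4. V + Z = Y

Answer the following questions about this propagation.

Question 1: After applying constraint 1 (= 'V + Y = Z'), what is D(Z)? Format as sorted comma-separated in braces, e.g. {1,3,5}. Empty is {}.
Answer: {4,7}

Derivation:
Constraint 1 (V + Y = Z) on D(V)={2,3,4,5,6,8} D(Y)={2,3,5,6,7,8} D(Z)={2,3,4,7}: V {2,3,4,5,6,8}->{2,4,5}; Y {2,3,5,6,7,8}->{2,3,5}; Z {2,3,4,7}->{4,7}
So after constraint 1: D(Z) = {4,7}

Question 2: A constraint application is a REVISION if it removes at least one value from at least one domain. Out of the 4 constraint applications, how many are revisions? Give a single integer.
Answer: 2

Derivation:
Constraint 1 (V + Y = Z) on D(V)={2,3,4,5,6,8} D(Y)={2,3,5,6,7,8} D(Z)={2,3,4,7}: V {2,3,4,5,6,8}->{2,4,5}; Y {2,3,5,6,7,8}->{2,3,5}; Z {2,3,4,7}->{4,7} => REVISION
Constraint 2 (V != Z) on D(V)={2,4,5} D(Z)={4,7}: no change => not a revision
Constraint 3 (V + Y = Z) on D(V)={2,4,5} D(Y)={2,3,5} D(Z)={4,7}: no change => not a revision
Constraint 4 (V + Z = Y) on D(V)={2,4,5} D(Z)={4,7} D(Y)={2,3,5}: V {2,4,5}->{}; Z {4,7}->{}; Y {2,3,5}->{} => REVISION
Total revisions = 2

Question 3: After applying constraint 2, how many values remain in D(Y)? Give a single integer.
Constraint 1 (V + Y = Z) on D(V)={2,3,4,5,6,8} D(Y)={2,3,5,6,7,8} D(Z)={2,3,4,7}: V {2,3,4,5,6,8}->{2,4,5}; Y {2,3,5,6,7,8}->{2,3,5}; Z {2,3,4,7}->{4,7}
Constraint 2 (V != Z) on D(V)={2,4,5} D(Z)={4,7}: no change
So after constraint 2: D(Y)={2,3,5}, size = 3

Answer: 3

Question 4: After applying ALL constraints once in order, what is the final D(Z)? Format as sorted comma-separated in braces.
Constraint 1 (V + Y = Z) on D(V)={2,3,4,5,6,8} D(Y)={2,3,5,6,7,8} D(Z)={2,3,4,7}: V {2,3,4,5,6,8}->{2,4,5}; Y {2,3,5,6,7,8}->{2,3,5}; Z {2,3,4,7}->{4,7}
Constraint 2 (V != Z) on D(V)={2,4,5} D(Z)={4,7}: no change
Constraint 3 (V + Y = Z) on D(V)={2,4,5} D(Y)={2,3,5} D(Z)={4,7}: no change
Constraint 4 (V + Z = Y) on D(V)={2,4,5} D(Z)={4,7} D(Y)={2,3,5}: V {2,4,5}->{}; Z {4,7}->{}; Y {2,3,5}->{}
So after all 4 constraints: D(Z) = {}

Answer: {}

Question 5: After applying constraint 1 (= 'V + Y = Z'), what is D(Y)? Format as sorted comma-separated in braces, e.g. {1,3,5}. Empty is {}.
Constraint 1 (V + Y = Z) on D(V)={2,3,4,5,6,8} D(Y)={2,3,5,6,7,8} D(Z)={2,3,4,7}: V {2,3,4,5,6,8}->{2,4,5}; Y {2,3,5,6,7,8}->{2,3,5}; Z {2,3,4,7}->{4,7}
So after constraint 1: D(Y) = {2,3,5}

Answer: {2,3,5}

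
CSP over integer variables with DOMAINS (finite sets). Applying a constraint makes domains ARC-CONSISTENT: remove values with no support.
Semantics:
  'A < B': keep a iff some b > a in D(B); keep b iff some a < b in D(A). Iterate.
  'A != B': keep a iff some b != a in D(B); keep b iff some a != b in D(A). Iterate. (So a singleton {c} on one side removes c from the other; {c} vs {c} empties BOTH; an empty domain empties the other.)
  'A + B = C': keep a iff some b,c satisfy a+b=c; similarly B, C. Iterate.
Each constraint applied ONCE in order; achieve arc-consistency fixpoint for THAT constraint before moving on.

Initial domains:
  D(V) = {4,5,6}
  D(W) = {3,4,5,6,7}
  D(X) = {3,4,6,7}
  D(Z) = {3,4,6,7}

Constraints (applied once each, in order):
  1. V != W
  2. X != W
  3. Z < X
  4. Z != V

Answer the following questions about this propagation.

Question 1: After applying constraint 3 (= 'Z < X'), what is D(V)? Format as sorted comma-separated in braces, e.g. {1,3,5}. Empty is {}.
Constraint 1 (V != W) on D(V)={4,5,6} D(W)={3,4,5,6,7}: no change
Constraint 2 (X != W) on D(X)={3,4,6,7} D(W)={3,4,5,6,7}: no change
Constraint 3 (Z < X) on D(Z)={3,4,6,7} D(X)={3,4,6,7}: Z {3,4,6,7}->{3,4,6}; X {3,4,6,7}->{4,6,7}
So after constraint 3: D(V) = {4,5,6}

Answer: {4,5,6}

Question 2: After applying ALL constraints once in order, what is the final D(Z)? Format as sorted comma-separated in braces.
Answer: {3,4,6}

Derivation:
Constraint 1 (V != W) on D(V)={4,5,6} D(W)={3,4,5,6,7}: no change
Constraint 2 (X != W) on D(X)={3,4,6,7} D(W)={3,4,5,6,7}: no change
Constraint 3 (Z < X) on D(Z)={3,4,6,7} D(X)={3,4,6,7}: Z {3,4,6,7}->{3,4,6}; X {3,4,6,7}->{4,6,7}
Constraint 4 (Z != V) on D(Z)={3,4,6} D(V)={4,5,6}: no change
So after all 4 constraints: D(Z) = {3,4,6}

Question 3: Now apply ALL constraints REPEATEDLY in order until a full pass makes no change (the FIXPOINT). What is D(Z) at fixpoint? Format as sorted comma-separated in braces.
Answer: {3,4,6}

Derivation:
pass 0 (initial): D(Z)={3,4,6,7}
pass 1: X {3,4,6,7}->{4,6,7}; Z {3,4,6,7}->{3,4,6}
pass 2: no change
Fixpoint after 2 passes: D(Z) = {3,4,6}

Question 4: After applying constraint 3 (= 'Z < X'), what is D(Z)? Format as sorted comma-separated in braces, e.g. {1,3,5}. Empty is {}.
Constraint 1 (V != W) on D(V)={4,5,6} D(W)={3,4,5,6,7}: no change
Constraint 2 (X != W) on D(X)={3,4,6,7} D(W)={3,4,5,6,7}: no change
Constraint 3 (Z < X) on D(Z)={3,4,6,7} D(X)={3,4,6,7}: Z {3,4,6,7}->{3,4,6}; X {3,4,6,7}->{4,6,7}
So after constraint 3: D(Z) = {3,4,6}

Answer: {3,4,6}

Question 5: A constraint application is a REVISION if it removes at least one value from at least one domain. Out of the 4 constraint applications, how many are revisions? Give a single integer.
Answer: 1

Derivation:
Constraint 1 (V != W) on D(V)={4,5,6} D(W)={3,4,5,6,7}: no change => not a revision
Constraint 2 (X != W) on D(X)={3,4,6,7} D(W)={3,4,5,6,7}: no change => not a revision
Constraint 3 (Z < X) on D(Z)={3,4,6,7} D(X)={3,4,6,7}: Z {3,4,6,7}->{3,4,6}; X {3,4,6,7}->{4,6,7} => REVISION
Constraint 4 (Z != V) on D(Z)={3,4,6} D(V)={4,5,6}: no change => not a revision
Total revisions = 1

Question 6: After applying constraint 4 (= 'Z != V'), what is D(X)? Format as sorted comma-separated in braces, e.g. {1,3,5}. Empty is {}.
Constraint 1 (V != W) on D(V)={4,5,6} D(W)={3,4,5,6,7}: no change
Constraint 2 (X != W) on D(X)={3,4,6,7} D(W)={3,4,5,6,7}: no change
Constraint 3 (Z < X) on D(Z)={3,4,6,7} D(X)={3,4,6,7}: Z {3,4,6,7}->{3,4,6}; X {3,4,6,7}->{4,6,7}
Constraint 4 (Z != V) on D(Z)={3,4,6} D(V)={4,5,6}: no change
So after constraint 4: D(X) = {4,6,7}

Answer: {4,6,7}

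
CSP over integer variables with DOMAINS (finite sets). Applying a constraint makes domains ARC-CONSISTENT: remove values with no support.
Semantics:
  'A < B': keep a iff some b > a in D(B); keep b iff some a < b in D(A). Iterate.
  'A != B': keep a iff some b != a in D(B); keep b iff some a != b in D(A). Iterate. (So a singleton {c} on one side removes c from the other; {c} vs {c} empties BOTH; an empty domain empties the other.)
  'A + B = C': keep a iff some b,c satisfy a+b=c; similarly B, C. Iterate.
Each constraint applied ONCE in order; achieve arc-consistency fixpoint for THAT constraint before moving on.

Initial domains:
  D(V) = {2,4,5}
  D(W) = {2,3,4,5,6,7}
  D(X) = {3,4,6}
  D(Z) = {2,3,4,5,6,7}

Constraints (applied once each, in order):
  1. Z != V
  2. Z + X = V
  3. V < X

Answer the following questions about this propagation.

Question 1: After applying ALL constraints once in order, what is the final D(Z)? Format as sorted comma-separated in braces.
Constraint 1 (Z != V) on D(Z)={2,3,4,5,6,7} D(V)={2,4,5}: no change
Constraint 2 (Z + X = V) on D(Z)={2,3,4,5,6,7} D(X)={3,4,6} D(V)={2,4,5}: Z {2,3,4,5,6,7}->{2}; X {3,4,6}->{3}; V {2,4,5}->{5}
Constraint 3 (V < X) on D(V)={5} D(X)={3}: V {5}->{}; X {3}->{}
So after all 3 constraints: D(Z) = {2}

Answer: {2}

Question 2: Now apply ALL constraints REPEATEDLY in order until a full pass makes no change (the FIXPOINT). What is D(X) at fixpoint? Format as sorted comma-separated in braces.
Answer: {}

Derivation:
pass 0 (initial): D(X)={3,4,6}
pass 1: V {2,4,5}->{}; X {3,4,6}->{}; Z {2,3,4,5,6,7}->{2}
pass 2: Z {2}->{}
pass 3: no change
Fixpoint after 3 passes: D(X) = {}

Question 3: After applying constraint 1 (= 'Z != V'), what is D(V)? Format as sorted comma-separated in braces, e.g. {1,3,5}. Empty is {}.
Answer: {2,4,5}

Derivation:
Constraint 1 (Z != V) on D(Z)={2,3,4,5,6,7} D(V)={2,4,5}: no change
So after constraint 1: D(V) = {2,4,5}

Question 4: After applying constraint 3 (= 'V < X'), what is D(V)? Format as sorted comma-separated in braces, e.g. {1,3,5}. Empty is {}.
Constraint 1 (Z != V) on D(Z)={2,3,4,5,6,7} D(V)={2,4,5}: no change
Constraint 2 (Z + X = V) on D(Z)={2,3,4,5,6,7} D(X)={3,4,6} D(V)={2,4,5}: Z {2,3,4,5,6,7}->{2}; X {3,4,6}->{3}; V {2,4,5}->{5}
Constraint 3 (V < X) on D(V)={5} D(X)={3}: V {5}->{}; X {3}->{}
So after constraint 3: D(V) = {}

Answer: {}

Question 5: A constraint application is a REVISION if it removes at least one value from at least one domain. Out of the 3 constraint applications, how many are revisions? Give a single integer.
Constraint 1 (Z != V) on D(Z)={2,3,4,5,6,7} D(V)={2,4,5}: no change => not a revision
Constraint 2 (Z + X = V) on D(Z)={2,3,4,5,6,7} D(X)={3,4,6} D(V)={2,4,5}: Z {2,3,4,5,6,7}->{2}; X {3,4,6}->{3}; V {2,4,5}->{5} => REVISION
Constraint 3 (V < X) on D(V)={5} D(X)={3}: V {5}->{}; X {3}->{} => REVISION
Total revisions = 2

Answer: 2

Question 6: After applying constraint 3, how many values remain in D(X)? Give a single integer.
Answer: 0

Derivation:
Constraint 1 (Z != V) on D(Z)={2,3,4,5,6,7} D(V)={2,4,5}: no change
Constraint 2 (Z + X = V) on D(Z)={2,3,4,5,6,7} D(X)={3,4,6} D(V)={2,4,5}: Z {2,3,4,5,6,7}->{2}; X {3,4,6}->{3}; V {2,4,5}->{5}
Constraint 3 (V < X) on D(V)={5} D(X)={3}: V {5}->{}; X {3}->{}
So after constraint 3: D(X)={}, size = 0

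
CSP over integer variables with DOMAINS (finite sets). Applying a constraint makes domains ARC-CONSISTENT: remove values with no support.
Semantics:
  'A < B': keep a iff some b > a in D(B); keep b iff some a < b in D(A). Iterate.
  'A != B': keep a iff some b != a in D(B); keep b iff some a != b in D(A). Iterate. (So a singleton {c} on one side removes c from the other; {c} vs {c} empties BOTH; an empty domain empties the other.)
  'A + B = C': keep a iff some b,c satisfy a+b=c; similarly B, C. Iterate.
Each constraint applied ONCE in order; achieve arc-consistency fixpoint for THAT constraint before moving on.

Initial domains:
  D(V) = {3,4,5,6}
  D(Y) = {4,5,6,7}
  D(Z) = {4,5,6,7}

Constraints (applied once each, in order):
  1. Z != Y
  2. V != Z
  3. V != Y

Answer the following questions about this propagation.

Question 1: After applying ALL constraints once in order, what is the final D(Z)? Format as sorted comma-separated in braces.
Constraint 1 (Z != Y) on D(Z)={4,5,6,7} D(Y)={4,5,6,7}: no change
Constraint 2 (V != Z) on D(V)={3,4,5,6} D(Z)={4,5,6,7}: no change
Constraint 3 (V != Y) on D(V)={3,4,5,6} D(Y)={4,5,6,7}: no change
So after all 3 constraints: D(Z) = {4,5,6,7}

Answer: {4,5,6,7}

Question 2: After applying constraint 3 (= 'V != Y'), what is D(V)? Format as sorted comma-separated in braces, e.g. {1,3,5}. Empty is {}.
Answer: {3,4,5,6}

Derivation:
Constraint 1 (Z != Y) on D(Z)={4,5,6,7} D(Y)={4,5,6,7}: no change
Constraint 2 (V != Z) on D(V)={3,4,5,6} D(Z)={4,5,6,7}: no change
Constraint 3 (V != Y) on D(V)={3,4,5,6} D(Y)={4,5,6,7}: no change
So after constraint 3: D(V) = {3,4,5,6}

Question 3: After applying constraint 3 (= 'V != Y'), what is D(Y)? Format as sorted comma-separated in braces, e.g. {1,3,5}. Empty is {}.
Constraint 1 (Z != Y) on D(Z)={4,5,6,7} D(Y)={4,5,6,7}: no change
Constraint 2 (V != Z) on D(V)={3,4,5,6} D(Z)={4,5,6,7}: no change
Constraint 3 (V != Y) on D(V)={3,4,5,6} D(Y)={4,5,6,7}: no change
So after constraint 3: D(Y) = {4,5,6,7}

Answer: {4,5,6,7}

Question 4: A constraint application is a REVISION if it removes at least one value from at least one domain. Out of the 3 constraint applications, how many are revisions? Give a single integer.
Answer: 0

Derivation:
Constraint 1 (Z != Y) on D(Z)={4,5,6,7} D(Y)={4,5,6,7}: no change => not a revision
Constraint 2 (V != Z) on D(V)={3,4,5,6} D(Z)={4,5,6,7}: no change => not a revision
Constraint 3 (V != Y) on D(V)={3,4,5,6} D(Y)={4,5,6,7}: no change => not a revision
Total revisions = 0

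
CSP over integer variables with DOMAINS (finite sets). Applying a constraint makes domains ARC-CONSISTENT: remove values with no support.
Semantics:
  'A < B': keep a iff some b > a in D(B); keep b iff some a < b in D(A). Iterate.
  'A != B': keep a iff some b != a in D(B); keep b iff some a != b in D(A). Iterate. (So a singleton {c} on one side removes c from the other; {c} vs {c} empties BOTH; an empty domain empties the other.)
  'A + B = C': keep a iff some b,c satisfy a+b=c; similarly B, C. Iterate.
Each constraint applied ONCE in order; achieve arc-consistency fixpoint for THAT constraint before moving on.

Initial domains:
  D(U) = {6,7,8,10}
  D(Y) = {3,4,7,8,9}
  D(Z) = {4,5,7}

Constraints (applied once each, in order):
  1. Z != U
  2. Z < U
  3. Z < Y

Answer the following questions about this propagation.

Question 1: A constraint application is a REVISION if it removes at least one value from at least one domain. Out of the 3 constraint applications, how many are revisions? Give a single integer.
Constraint 1 (Z != U) on D(Z)={4,5,7} D(U)={6,7,8,10}: no change => not a revision
Constraint 2 (Z < U) on D(Z)={4,5,7} D(U)={6,7,8,10}: no change => not a revision
Constraint 3 (Z < Y) on D(Z)={4,5,7} D(Y)={3,4,7,8,9}: Y {3,4,7,8,9}->{7,8,9} => REVISION
Total revisions = 1

Answer: 1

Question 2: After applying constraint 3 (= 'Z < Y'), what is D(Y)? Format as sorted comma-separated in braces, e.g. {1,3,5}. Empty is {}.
Constraint 1 (Z != U) on D(Z)={4,5,7} D(U)={6,7,8,10}: no change
Constraint 2 (Z < U) on D(Z)={4,5,7} D(U)={6,7,8,10}: no change
Constraint 3 (Z < Y) on D(Z)={4,5,7} D(Y)={3,4,7,8,9}: Y {3,4,7,8,9}->{7,8,9}
So after constraint 3: D(Y) = {7,8,9}

Answer: {7,8,9}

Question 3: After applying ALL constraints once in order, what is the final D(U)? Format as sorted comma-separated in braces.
Constraint 1 (Z != U) on D(Z)={4,5,7} D(U)={6,7,8,10}: no change
Constraint 2 (Z < U) on D(Z)={4,5,7} D(U)={6,7,8,10}: no change
Constraint 3 (Z < Y) on D(Z)={4,5,7} D(Y)={3,4,7,8,9}: Y {3,4,7,8,9}->{7,8,9}
So after all 3 constraints: D(U) = {6,7,8,10}

Answer: {6,7,8,10}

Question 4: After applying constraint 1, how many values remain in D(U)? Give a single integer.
Constraint 1 (Z != U) on D(Z)={4,5,7} D(U)={6,7,8,10}: no change
So after constraint 1: D(U)={6,7,8,10}, size = 4

Answer: 4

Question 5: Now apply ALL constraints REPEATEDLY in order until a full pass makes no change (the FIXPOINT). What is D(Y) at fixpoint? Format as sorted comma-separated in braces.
Answer: {7,8,9}

Derivation:
pass 0 (initial): D(Y)={3,4,7,8,9}
pass 1: Y {3,4,7,8,9}->{7,8,9}
pass 2: no change
Fixpoint after 2 passes: D(Y) = {7,8,9}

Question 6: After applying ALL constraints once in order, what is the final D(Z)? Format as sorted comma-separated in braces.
Answer: {4,5,7}

Derivation:
Constraint 1 (Z != U) on D(Z)={4,5,7} D(U)={6,7,8,10}: no change
Constraint 2 (Z < U) on D(Z)={4,5,7} D(U)={6,7,8,10}: no change
Constraint 3 (Z < Y) on D(Z)={4,5,7} D(Y)={3,4,7,8,9}: Y {3,4,7,8,9}->{7,8,9}
So after all 3 constraints: D(Z) = {4,5,7}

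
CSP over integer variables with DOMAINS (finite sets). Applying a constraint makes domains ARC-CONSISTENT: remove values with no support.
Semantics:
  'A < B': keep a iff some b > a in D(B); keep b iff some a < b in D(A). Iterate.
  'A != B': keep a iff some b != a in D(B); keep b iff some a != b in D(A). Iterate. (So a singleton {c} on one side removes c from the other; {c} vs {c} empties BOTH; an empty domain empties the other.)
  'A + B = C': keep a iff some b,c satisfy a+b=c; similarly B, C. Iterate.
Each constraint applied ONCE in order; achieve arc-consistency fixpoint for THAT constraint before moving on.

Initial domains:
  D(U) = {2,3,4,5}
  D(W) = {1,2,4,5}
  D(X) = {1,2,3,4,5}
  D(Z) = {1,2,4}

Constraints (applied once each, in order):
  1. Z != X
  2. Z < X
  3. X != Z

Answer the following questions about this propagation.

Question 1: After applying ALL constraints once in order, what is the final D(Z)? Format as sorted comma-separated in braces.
Answer: {1,2,4}

Derivation:
Constraint 1 (Z != X) on D(Z)={1,2,4} D(X)={1,2,3,4,5}: no change
Constraint 2 (Z < X) on D(Z)={1,2,4} D(X)={1,2,3,4,5}: X {1,2,3,4,5}->{2,3,4,5}
Constraint 3 (X != Z) on D(X)={2,3,4,5} D(Z)={1,2,4}: no change
So after all 3 constraints: D(Z) = {1,2,4}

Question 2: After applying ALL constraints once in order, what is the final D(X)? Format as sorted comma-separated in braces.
Constraint 1 (Z != X) on D(Z)={1,2,4} D(X)={1,2,3,4,5}: no change
Constraint 2 (Z < X) on D(Z)={1,2,4} D(X)={1,2,3,4,5}: X {1,2,3,4,5}->{2,3,4,5}
Constraint 3 (X != Z) on D(X)={2,3,4,5} D(Z)={1,2,4}: no change
So after all 3 constraints: D(X) = {2,3,4,5}

Answer: {2,3,4,5}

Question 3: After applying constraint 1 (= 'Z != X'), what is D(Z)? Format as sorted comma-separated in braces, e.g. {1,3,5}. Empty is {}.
Constraint 1 (Z != X) on D(Z)={1,2,4} D(X)={1,2,3,4,5}: no change
So after constraint 1: D(Z) = {1,2,4}

Answer: {1,2,4}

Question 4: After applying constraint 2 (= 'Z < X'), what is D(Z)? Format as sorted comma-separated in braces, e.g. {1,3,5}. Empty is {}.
Answer: {1,2,4}

Derivation:
Constraint 1 (Z != X) on D(Z)={1,2,4} D(X)={1,2,3,4,5}: no change
Constraint 2 (Z < X) on D(Z)={1,2,4} D(X)={1,2,3,4,5}: X {1,2,3,4,5}->{2,3,4,5}
So after constraint 2: D(Z) = {1,2,4}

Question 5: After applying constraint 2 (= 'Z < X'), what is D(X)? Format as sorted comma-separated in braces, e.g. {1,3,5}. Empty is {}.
Constraint 1 (Z != X) on D(Z)={1,2,4} D(X)={1,2,3,4,5}: no change
Constraint 2 (Z < X) on D(Z)={1,2,4} D(X)={1,2,3,4,5}: X {1,2,3,4,5}->{2,3,4,5}
So after constraint 2: D(X) = {2,3,4,5}

Answer: {2,3,4,5}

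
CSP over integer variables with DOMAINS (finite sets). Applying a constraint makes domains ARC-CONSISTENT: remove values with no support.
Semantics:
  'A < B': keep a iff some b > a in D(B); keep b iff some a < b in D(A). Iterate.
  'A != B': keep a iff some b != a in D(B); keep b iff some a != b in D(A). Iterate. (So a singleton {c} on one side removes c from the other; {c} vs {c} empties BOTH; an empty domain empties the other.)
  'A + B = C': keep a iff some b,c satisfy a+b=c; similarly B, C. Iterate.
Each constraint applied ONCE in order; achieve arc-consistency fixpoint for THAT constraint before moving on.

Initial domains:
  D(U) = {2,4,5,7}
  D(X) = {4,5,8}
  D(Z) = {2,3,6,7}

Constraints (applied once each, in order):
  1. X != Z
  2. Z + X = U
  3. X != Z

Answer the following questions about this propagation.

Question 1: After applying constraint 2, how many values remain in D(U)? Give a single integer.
Answer: 1

Derivation:
Constraint 1 (X != Z) on D(X)={4,5,8} D(Z)={2,3,6,7}: no change
Constraint 2 (Z + X = U) on D(Z)={2,3,6,7} D(X)={4,5,8} D(U)={2,4,5,7}: Z {2,3,6,7}->{2,3}; X {4,5,8}->{4,5}; U {2,4,5,7}->{7}
So after constraint 2: D(U)={7}, size = 1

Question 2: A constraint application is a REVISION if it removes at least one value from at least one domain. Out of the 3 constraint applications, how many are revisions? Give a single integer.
Constraint 1 (X != Z) on D(X)={4,5,8} D(Z)={2,3,6,7}: no change => not a revision
Constraint 2 (Z + X = U) on D(Z)={2,3,6,7} D(X)={4,5,8} D(U)={2,4,5,7}: Z {2,3,6,7}->{2,3}; X {4,5,8}->{4,5}; U {2,4,5,7}->{7} => REVISION
Constraint 3 (X != Z) on D(X)={4,5} D(Z)={2,3}: no change => not a revision
Total revisions = 1

Answer: 1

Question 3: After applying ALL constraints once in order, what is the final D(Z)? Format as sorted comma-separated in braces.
Constraint 1 (X != Z) on D(X)={4,5,8} D(Z)={2,3,6,7}: no change
Constraint 2 (Z + X = U) on D(Z)={2,3,6,7} D(X)={4,5,8} D(U)={2,4,5,7}: Z {2,3,6,7}->{2,3}; X {4,5,8}->{4,5}; U {2,4,5,7}->{7}
Constraint 3 (X != Z) on D(X)={4,5} D(Z)={2,3}: no change
So after all 3 constraints: D(Z) = {2,3}

Answer: {2,3}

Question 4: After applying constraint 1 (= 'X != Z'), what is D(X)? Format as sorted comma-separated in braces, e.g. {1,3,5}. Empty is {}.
Constraint 1 (X != Z) on D(X)={4,5,8} D(Z)={2,3,6,7}: no change
So after constraint 1: D(X) = {4,5,8}

Answer: {4,5,8}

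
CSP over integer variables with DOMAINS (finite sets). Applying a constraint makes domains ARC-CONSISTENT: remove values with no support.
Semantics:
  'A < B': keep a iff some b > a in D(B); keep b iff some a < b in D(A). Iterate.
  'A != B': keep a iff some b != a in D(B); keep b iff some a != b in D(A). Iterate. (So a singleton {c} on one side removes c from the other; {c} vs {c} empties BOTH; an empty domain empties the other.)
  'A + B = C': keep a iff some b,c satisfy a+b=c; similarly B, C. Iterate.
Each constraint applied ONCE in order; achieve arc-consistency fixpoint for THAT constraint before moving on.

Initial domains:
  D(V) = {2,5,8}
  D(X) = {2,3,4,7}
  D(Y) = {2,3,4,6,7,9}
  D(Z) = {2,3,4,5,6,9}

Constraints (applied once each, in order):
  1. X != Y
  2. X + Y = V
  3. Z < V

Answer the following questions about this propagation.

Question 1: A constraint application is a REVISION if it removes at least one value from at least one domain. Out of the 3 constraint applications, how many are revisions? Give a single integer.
Answer: 2

Derivation:
Constraint 1 (X != Y) on D(X)={2,3,4,7} D(Y)={2,3,4,6,7,9}: no change => not a revision
Constraint 2 (X + Y = V) on D(X)={2,3,4,7} D(Y)={2,3,4,6,7,9} D(V)={2,5,8}: X {2,3,4,7}->{2,3,4}; Y {2,3,4,6,7,9}->{2,3,4,6}; V {2,5,8}->{5,8} => REVISION
Constraint 3 (Z < V) on D(Z)={2,3,4,5,6,9} D(V)={5,8}: Z {2,3,4,5,6,9}->{2,3,4,5,6} => REVISION
Total revisions = 2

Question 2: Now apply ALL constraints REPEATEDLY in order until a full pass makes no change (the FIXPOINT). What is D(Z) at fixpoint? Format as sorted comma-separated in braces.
Answer: {2,3,4,5,6}

Derivation:
pass 0 (initial): D(Z)={2,3,4,5,6,9}
pass 1: V {2,5,8}->{5,8}; X {2,3,4,7}->{2,3,4}; Y {2,3,4,6,7,9}->{2,3,4,6}; Z {2,3,4,5,6,9}->{2,3,4,5,6}
pass 2: no change
Fixpoint after 2 passes: D(Z) = {2,3,4,5,6}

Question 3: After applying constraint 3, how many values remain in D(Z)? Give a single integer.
Constraint 1 (X != Y) on D(X)={2,3,4,7} D(Y)={2,3,4,6,7,9}: no change
Constraint 2 (X + Y = V) on D(X)={2,3,4,7} D(Y)={2,3,4,6,7,9} D(V)={2,5,8}: X {2,3,4,7}->{2,3,4}; Y {2,3,4,6,7,9}->{2,3,4,6}; V {2,5,8}->{5,8}
Constraint 3 (Z < V) on D(Z)={2,3,4,5,6,9} D(V)={5,8}: Z {2,3,4,5,6,9}->{2,3,4,5,6}
So after constraint 3: D(Z)={2,3,4,5,6}, size = 5

Answer: 5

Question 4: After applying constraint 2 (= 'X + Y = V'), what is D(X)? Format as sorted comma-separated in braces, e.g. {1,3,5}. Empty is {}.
Constraint 1 (X != Y) on D(X)={2,3,4,7} D(Y)={2,3,4,6,7,9}: no change
Constraint 2 (X + Y = V) on D(X)={2,3,4,7} D(Y)={2,3,4,6,7,9} D(V)={2,5,8}: X {2,3,4,7}->{2,3,4}; Y {2,3,4,6,7,9}->{2,3,4,6}; V {2,5,8}->{5,8}
So after constraint 2: D(X) = {2,3,4}

Answer: {2,3,4}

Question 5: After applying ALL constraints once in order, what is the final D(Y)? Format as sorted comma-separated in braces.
Constraint 1 (X != Y) on D(X)={2,3,4,7} D(Y)={2,3,4,6,7,9}: no change
Constraint 2 (X + Y = V) on D(X)={2,3,4,7} D(Y)={2,3,4,6,7,9} D(V)={2,5,8}: X {2,3,4,7}->{2,3,4}; Y {2,3,4,6,7,9}->{2,3,4,6}; V {2,5,8}->{5,8}
Constraint 3 (Z < V) on D(Z)={2,3,4,5,6,9} D(V)={5,8}: Z {2,3,4,5,6,9}->{2,3,4,5,6}
So after all 3 constraints: D(Y) = {2,3,4,6}

Answer: {2,3,4,6}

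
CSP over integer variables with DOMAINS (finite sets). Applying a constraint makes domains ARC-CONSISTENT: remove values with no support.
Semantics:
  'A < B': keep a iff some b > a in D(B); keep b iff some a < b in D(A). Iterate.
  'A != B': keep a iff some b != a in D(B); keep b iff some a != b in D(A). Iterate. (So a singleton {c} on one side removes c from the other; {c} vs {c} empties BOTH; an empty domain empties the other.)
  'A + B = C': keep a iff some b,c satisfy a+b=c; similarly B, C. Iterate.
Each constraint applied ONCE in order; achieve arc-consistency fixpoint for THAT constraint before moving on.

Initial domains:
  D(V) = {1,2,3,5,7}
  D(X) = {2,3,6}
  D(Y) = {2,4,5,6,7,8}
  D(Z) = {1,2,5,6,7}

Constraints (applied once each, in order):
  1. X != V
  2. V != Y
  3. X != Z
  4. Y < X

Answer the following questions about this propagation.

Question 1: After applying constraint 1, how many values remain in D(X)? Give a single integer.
Answer: 3

Derivation:
Constraint 1 (X != V) on D(X)={2,3,6} D(V)={1,2,3,5,7}: no change
So after constraint 1: D(X)={2,3,6}, size = 3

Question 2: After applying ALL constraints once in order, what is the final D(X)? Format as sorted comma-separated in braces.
Answer: {3,6}

Derivation:
Constraint 1 (X != V) on D(X)={2,3,6} D(V)={1,2,3,5,7}: no change
Constraint 2 (V != Y) on D(V)={1,2,3,5,7} D(Y)={2,4,5,6,7,8}: no change
Constraint 3 (X != Z) on D(X)={2,3,6} D(Z)={1,2,5,6,7}: no change
Constraint 4 (Y < X) on D(Y)={2,4,5,6,7,8} D(X)={2,3,6}: Y {2,4,5,6,7,8}->{2,4,5}; X {2,3,6}->{3,6}
So after all 4 constraints: D(X) = {3,6}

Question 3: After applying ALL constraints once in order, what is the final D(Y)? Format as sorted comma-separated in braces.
Constraint 1 (X != V) on D(X)={2,3,6} D(V)={1,2,3,5,7}: no change
Constraint 2 (V != Y) on D(V)={1,2,3,5,7} D(Y)={2,4,5,6,7,8}: no change
Constraint 3 (X != Z) on D(X)={2,3,6} D(Z)={1,2,5,6,7}: no change
Constraint 4 (Y < X) on D(Y)={2,4,5,6,7,8} D(X)={2,3,6}: Y {2,4,5,6,7,8}->{2,4,5}; X {2,3,6}->{3,6}
So after all 4 constraints: D(Y) = {2,4,5}

Answer: {2,4,5}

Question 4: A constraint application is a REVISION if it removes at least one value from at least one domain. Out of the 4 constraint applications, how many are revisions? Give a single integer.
Answer: 1

Derivation:
Constraint 1 (X != V) on D(X)={2,3,6} D(V)={1,2,3,5,7}: no change => not a revision
Constraint 2 (V != Y) on D(V)={1,2,3,5,7} D(Y)={2,4,5,6,7,8}: no change => not a revision
Constraint 3 (X != Z) on D(X)={2,3,6} D(Z)={1,2,5,6,7}: no change => not a revision
Constraint 4 (Y < X) on D(Y)={2,4,5,6,7,8} D(X)={2,3,6}: Y {2,4,5,6,7,8}->{2,4,5}; X {2,3,6}->{3,6} => REVISION
Total revisions = 1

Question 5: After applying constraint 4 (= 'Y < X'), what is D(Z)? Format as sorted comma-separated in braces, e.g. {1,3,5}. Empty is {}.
Constraint 1 (X != V) on D(X)={2,3,6} D(V)={1,2,3,5,7}: no change
Constraint 2 (V != Y) on D(V)={1,2,3,5,7} D(Y)={2,4,5,6,7,8}: no change
Constraint 3 (X != Z) on D(X)={2,3,6} D(Z)={1,2,5,6,7}: no change
Constraint 4 (Y < X) on D(Y)={2,4,5,6,7,8} D(X)={2,3,6}: Y {2,4,5,6,7,8}->{2,4,5}; X {2,3,6}->{3,6}
So after constraint 4: D(Z) = {1,2,5,6,7}

Answer: {1,2,5,6,7}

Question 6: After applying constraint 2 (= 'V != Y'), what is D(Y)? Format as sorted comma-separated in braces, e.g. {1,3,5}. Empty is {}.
Constraint 1 (X != V) on D(X)={2,3,6} D(V)={1,2,3,5,7}: no change
Constraint 2 (V != Y) on D(V)={1,2,3,5,7} D(Y)={2,4,5,6,7,8}: no change
So after constraint 2: D(Y) = {2,4,5,6,7,8}

Answer: {2,4,5,6,7,8}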